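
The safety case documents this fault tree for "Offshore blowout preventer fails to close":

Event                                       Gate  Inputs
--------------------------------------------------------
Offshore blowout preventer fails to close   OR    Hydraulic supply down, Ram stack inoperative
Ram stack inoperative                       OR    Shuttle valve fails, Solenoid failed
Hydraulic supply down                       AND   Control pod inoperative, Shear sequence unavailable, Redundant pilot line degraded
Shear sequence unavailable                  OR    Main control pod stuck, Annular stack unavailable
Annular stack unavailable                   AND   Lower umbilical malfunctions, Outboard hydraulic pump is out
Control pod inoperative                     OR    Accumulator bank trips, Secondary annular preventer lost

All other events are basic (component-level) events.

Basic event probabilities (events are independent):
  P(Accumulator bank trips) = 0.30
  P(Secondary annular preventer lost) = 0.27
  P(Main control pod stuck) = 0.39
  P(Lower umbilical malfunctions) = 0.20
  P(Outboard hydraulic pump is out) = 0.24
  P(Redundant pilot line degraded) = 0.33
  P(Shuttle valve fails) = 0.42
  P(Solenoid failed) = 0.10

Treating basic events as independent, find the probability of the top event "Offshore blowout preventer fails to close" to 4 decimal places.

0.5133

P(Control pod inoperative) [OR] = 1 − (1−0.30) × (1−0.27) = 0.489000
P(Annular stack unavailable) [AND] = 0.20 × 0.24 = 0.048000
P(Shear sequence unavailable) [OR] = 1 − (1−0.39) × (1−0.048000) = 0.419280
P(Hydraulic supply down) [AND] = 0.489000 × 0.419280 × 0.33 = 0.067659
P(Ram stack inoperative) [OR] = 1 − (1−0.42) × (1−0.10) = 0.478000
P(Offshore blowout preventer fails to close) [OR] = 1 − (1−0.067659) × (1−0.478000) = 0.513318
Rounded to 4 decimal places: P(Offshore blowout preventer fails to close) ≈ 0.5133.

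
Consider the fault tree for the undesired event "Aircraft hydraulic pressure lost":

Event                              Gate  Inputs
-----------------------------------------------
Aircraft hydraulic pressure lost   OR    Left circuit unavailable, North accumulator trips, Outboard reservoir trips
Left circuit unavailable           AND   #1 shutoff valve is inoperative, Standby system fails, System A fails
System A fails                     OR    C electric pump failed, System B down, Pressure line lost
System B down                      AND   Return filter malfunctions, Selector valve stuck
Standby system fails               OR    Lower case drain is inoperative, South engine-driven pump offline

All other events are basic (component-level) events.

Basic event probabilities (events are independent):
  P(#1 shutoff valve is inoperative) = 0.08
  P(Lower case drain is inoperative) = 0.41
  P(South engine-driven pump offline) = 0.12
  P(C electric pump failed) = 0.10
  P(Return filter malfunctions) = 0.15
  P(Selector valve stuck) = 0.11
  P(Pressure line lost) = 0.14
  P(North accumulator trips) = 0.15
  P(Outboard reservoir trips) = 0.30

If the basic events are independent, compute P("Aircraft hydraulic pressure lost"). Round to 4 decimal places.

P(Standby system fails) [OR] = 1 − (1−0.41) × (1−0.12) = 0.480800
P(System B down) [AND] = 0.15 × 0.11 = 0.016500
P(System A fails) [OR] = 1 − (1−0.10) × (1−0.016500) × (1−0.14) = 0.238771
P(Left circuit unavailable) [AND] = 0.08 × 0.480800 × 0.238771 = 0.009184
P(Aircraft hydraulic pressure lost) [OR] = 1 − (1−0.009184) × (1−0.15) × (1−0.30) = 0.410464
Rounded to 4 decimal places: P(Aircraft hydraulic pressure lost) ≈ 0.4105.

0.4105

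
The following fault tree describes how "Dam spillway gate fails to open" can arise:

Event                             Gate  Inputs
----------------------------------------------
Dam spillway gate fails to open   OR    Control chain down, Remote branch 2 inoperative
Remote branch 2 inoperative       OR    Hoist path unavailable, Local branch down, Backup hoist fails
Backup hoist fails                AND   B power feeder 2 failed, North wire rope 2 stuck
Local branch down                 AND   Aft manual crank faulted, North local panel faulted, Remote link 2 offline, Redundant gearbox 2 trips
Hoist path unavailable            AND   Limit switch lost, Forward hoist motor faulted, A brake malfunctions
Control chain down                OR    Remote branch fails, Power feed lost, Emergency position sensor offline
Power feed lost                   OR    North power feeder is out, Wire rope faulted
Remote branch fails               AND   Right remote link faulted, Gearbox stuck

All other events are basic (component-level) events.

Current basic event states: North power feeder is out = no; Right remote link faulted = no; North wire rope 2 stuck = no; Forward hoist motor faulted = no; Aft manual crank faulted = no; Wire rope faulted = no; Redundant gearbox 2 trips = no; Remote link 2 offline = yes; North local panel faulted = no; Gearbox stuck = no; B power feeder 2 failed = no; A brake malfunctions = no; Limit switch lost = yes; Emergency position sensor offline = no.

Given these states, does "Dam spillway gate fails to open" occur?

Remote branch fails [AND]: Right remote link faulted=not, Gearbox stuck=not → not all inputs occur → does not occur.
Power feed lost [OR]: North power feeder is out=not, Wire rope faulted=not → no input occurs → does not occur.
Control chain down [OR]: Remote branch fails=not, Power feed lost=not, Emergency position sensor offline=not → no input occurs → does not occur.
Hoist path unavailable [AND]: Limit switch lost=occurs, Forward hoist motor faulted=not, A brake malfunctions=not → not all inputs occur → does not occur.
Local branch down [AND]: Aft manual crank faulted=not, North local panel faulted=not, Remote link 2 offline=occurs, Redundant gearbox 2 trips=not → not all inputs occur → does not occur.
Backup hoist fails [AND]: B power feeder 2 failed=not, North wire rope 2 stuck=not → not all inputs occur → does not occur.
Remote branch 2 inoperative [OR]: Hoist path unavailable=not, Local branch down=not, Backup hoist fails=not → no input occurs → does not occur.
Dam spillway gate fails to open [OR]: Control chain down=not, Remote branch 2 inoperative=not → no input occurs → does not occur.

No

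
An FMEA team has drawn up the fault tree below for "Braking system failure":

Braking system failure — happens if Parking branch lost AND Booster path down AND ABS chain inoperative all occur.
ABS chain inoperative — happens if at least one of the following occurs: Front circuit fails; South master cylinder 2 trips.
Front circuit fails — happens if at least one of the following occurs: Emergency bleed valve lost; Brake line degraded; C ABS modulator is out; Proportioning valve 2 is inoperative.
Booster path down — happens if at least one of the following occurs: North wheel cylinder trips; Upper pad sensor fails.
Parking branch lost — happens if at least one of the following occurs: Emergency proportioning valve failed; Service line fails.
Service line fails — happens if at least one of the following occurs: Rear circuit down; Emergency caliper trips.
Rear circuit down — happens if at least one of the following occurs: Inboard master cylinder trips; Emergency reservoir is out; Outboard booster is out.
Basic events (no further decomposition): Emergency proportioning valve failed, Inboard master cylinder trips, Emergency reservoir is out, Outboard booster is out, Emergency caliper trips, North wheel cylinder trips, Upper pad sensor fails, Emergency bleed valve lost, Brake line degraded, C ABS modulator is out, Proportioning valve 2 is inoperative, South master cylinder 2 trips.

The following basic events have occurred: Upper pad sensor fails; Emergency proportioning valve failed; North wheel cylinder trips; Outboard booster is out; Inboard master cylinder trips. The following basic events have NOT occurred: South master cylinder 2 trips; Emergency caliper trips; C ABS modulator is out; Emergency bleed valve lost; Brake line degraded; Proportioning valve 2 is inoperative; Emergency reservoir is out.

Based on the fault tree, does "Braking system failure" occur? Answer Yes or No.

No

Rear circuit down [OR]: Inboard master cylinder trips=occurs, Emergency reservoir is out=not, Outboard booster is out=occurs → at least one input occurs → occurs.
Service line fails [OR]: Rear circuit down=occurs, Emergency caliper trips=not → at least one input occurs → occurs.
Parking branch lost [OR]: Emergency proportioning valve failed=occurs, Service line fails=occurs → at least one input occurs → occurs.
Booster path down [OR]: North wheel cylinder trips=occurs, Upper pad sensor fails=occurs → at least one input occurs → occurs.
Front circuit fails [OR]: Emergency bleed valve lost=not, Brake line degraded=not, C ABS modulator is out=not, Proportioning valve 2 is inoperative=not → no input occurs → does not occur.
ABS chain inoperative [OR]: Front circuit fails=not, South master cylinder 2 trips=not → no input occurs → does not occur.
Braking system failure [AND]: Parking branch lost=occurs, Booster path down=occurs, ABS chain inoperative=not → not all inputs occur → does not occur.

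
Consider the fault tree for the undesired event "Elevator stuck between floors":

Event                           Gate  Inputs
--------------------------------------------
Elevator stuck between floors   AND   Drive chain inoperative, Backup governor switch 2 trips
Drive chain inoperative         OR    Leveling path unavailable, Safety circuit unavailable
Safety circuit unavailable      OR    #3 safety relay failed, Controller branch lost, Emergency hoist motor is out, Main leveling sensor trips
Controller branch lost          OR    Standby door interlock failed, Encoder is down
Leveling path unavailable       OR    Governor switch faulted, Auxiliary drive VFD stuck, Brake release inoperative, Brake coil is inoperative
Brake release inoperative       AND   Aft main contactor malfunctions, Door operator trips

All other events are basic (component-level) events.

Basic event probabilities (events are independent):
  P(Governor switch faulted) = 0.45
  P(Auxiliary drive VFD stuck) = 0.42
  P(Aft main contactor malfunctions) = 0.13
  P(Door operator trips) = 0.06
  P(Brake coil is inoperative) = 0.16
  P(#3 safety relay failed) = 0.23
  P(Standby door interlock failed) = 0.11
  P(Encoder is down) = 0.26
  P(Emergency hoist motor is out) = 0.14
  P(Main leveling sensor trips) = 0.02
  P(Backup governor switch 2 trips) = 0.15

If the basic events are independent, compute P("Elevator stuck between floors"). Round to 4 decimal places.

0.1330

P(Brake release inoperative) [AND] = 0.13 × 0.06 = 0.007800
P(Leveling path unavailable) [OR] = 1 − (1−0.45) × (1−0.42) × (1−0.007800) × (1−0.16) = 0.734130
P(Controller branch lost) [OR] = 1 − (1−0.11) × (1−0.26) = 0.341400
P(Safety circuit unavailable) [OR] = 1 − (1−0.23) × (1−0.341400) × (1−0.14) × (1−0.02) = 0.572598
P(Drive chain inoperative) [OR] = 1 − (1−0.734130) × (1−0.572598) = 0.886367
P(Elevator stuck between floors) [AND] = 0.886367 × 0.15 = 0.132955
Rounded to 4 decimal places: P(Elevator stuck between floors) ≈ 0.1330.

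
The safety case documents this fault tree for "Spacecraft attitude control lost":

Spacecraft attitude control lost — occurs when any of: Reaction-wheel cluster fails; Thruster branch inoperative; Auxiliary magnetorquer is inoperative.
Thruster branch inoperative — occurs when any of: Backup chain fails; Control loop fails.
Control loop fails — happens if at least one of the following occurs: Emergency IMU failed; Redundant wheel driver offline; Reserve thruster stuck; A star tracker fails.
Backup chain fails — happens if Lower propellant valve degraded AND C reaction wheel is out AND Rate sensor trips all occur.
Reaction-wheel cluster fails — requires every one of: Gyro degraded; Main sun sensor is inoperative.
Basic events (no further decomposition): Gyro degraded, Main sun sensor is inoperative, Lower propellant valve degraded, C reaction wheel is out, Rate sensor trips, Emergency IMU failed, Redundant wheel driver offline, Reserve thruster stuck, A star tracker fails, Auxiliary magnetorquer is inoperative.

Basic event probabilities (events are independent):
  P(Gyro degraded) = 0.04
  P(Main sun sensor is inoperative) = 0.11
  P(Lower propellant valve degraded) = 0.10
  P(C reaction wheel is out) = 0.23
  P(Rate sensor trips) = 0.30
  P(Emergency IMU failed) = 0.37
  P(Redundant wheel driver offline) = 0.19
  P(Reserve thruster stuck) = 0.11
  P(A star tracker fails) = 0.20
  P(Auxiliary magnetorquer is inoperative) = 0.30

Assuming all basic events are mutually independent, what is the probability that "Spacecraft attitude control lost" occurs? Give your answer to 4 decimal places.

P(Reaction-wheel cluster fails) [AND] = 0.04 × 0.11 = 0.004400
P(Backup chain fails) [AND] = 0.10 × 0.23 × 0.30 = 0.006900
P(Control loop fails) [OR] = 1 − (1−0.37) × (1−0.19) × (1−0.11) × (1−0.20) = 0.636666
P(Thruster branch inoperative) [OR] = 1 − (1−0.006900) × (1−0.636666) = 0.639173
P(Spacecraft attitude control lost) [OR] = 1 − (1−0.004400) × (1−0.639173) × (1−0.30) = 0.748532
Rounded to 4 decimal places: P(Spacecraft attitude control lost) ≈ 0.7485.

0.7485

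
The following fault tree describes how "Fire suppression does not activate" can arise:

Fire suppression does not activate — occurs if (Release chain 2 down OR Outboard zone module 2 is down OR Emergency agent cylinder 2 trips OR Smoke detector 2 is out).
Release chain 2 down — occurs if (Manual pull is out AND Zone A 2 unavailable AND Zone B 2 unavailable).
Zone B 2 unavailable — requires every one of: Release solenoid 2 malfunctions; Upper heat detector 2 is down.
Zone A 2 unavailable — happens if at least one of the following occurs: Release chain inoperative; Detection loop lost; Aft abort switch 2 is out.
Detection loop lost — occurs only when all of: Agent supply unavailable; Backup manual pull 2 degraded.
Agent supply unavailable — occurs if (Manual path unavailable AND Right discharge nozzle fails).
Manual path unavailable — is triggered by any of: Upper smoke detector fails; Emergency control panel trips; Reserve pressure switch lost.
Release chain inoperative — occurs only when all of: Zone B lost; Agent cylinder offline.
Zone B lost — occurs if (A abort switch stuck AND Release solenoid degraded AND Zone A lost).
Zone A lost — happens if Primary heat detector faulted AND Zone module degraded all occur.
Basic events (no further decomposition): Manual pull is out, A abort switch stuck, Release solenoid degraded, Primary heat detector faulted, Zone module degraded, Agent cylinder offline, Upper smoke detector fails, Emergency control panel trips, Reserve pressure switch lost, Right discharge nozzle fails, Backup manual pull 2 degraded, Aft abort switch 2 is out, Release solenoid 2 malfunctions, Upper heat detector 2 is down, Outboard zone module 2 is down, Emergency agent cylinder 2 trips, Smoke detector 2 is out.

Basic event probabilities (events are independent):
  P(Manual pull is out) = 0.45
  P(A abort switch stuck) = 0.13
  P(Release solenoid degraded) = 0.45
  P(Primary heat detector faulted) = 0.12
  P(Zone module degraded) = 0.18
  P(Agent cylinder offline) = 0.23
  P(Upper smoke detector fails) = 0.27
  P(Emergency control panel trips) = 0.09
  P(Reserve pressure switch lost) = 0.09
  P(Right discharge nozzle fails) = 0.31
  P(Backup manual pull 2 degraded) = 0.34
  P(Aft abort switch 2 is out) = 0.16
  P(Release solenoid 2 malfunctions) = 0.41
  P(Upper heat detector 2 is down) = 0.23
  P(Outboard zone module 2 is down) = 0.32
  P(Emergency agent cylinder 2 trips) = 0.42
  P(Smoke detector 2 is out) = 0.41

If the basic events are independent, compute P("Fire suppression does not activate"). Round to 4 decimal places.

0.7692

P(Zone A lost) [AND] = 0.12 × 0.18 = 0.021600
P(Zone B lost) [AND] = 0.13 × 0.45 × 0.021600 = 0.001264
P(Release chain inoperative) [AND] = 0.001264 × 0.23 = 0.000291
P(Manual path unavailable) [OR] = 1 − (1−0.27) × (1−0.09) × (1−0.09) = 0.395487
P(Agent supply unavailable) [AND] = 0.395487 × 0.31 = 0.122601
P(Detection loop lost) [AND] = 0.122601 × 0.34 = 0.041684
P(Zone A 2 unavailable) [OR] = 1 − (1−0.000291) × (1−0.041684) × (1−0.16) = 0.195249
P(Zone B 2 unavailable) [AND] = 0.41 × 0.23 = 0.094300
P(Release chain 2 down) [AND] = 0.45 × 0.195249 × 0.094300 = 0.008285
P(Fire suppression does not activate) [OR] = 1 − (1−0.008285) × (1−0.32) × (1−0.42) × (1−0.41) = 0.769232
Rounded to 4 decimal places: P(Fire suppression does not activate) ≈ 0.7692.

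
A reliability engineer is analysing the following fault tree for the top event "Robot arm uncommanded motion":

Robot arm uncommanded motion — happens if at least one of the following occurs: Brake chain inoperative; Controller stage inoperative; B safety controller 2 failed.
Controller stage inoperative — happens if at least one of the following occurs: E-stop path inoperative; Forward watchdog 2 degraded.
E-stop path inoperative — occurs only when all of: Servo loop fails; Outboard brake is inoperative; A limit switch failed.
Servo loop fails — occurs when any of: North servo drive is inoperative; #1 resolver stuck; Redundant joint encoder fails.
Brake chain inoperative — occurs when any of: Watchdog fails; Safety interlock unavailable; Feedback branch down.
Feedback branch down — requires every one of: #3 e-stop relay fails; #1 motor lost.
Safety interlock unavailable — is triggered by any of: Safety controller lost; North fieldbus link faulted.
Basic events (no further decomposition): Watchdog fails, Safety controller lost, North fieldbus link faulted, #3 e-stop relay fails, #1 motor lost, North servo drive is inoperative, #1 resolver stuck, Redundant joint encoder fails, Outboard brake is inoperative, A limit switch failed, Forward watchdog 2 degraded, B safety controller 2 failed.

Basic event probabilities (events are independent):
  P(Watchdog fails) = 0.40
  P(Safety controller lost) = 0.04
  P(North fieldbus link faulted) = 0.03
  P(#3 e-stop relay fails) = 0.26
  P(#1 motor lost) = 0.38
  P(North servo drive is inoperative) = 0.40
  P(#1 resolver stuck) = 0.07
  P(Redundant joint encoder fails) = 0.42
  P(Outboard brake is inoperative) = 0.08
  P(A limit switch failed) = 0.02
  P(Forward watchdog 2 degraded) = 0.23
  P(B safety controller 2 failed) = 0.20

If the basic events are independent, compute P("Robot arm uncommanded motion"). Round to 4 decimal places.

0.6902

P(Safety interlock unavailable) [OR] = 1 − (1−0.04) × (1−0.03) = 0.068800
P(Feedback branch down) [AND] = 0.26 × 0.38 = 0.098800
P(Brake chain inoperative) [OR] = 1 − (1−0.40) × (1−0.068800) × (1−0.098800) = 0.496482
P(Servo loop fails) [OR] = 1 − (1−0.40) × (1−0.07) × (1−0.42) = 0.676360
P(E-stop path inoperative) [AND] = 0.676360 × 0.08 × 0.02 = 0.001082
P(Controller stage inoperative) [OR] = 1 − (1−0.001082) × (1−0.23) = 0.230833
P(Robot arm uncommanded motion) [OR] = 1 − (1−0.496482) × (1−0.230833) × (1−0.20) = 0.690168
Rounded to 4 decimal places: P(Robot arm uncommanded motion) ≈ 0.6902.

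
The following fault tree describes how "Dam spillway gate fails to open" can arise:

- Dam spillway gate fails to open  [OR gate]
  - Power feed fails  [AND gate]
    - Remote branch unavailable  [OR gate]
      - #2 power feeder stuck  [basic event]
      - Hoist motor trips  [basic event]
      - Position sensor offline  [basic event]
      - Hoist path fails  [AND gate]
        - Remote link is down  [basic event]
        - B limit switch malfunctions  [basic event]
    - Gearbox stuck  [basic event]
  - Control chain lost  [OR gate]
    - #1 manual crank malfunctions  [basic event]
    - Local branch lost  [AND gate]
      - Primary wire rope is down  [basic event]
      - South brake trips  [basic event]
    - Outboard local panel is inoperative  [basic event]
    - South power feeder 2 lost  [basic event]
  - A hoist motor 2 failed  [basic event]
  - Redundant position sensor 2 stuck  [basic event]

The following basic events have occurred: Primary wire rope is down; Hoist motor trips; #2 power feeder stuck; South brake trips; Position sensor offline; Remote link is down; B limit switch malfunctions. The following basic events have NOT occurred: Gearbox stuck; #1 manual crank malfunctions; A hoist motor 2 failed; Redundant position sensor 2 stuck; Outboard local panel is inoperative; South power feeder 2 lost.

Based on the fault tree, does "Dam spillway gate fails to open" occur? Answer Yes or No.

Hoist path fails [AND]: Remote link is down=occurs, B limit switch malfunctions=occurs → all inputs occur → occurs.
Remote branch unavailable [OR]: #2 power feeder stuck=occurs, Hoist motor trips=occurs, Position sensor offline=occurs, Hoist path fails=occurs → at least one input occurs → occurs.
Power feed fails [AND]: Remote branch unavailable=occurs, Gearbox stuck=not → not all inputs occur → does not occur.
Local branch lost [AND]: Primary wire rope is down=occurs, South brake trips=occurs → all inputs occur → occurs.
Control chain lost [OR]: #1 manual crank malfunctions=not, Local branch lost=occurs, Outboard local panel is inoperative=not, South power feeder 2 lost=not → at least one input occurs → occurs.
Dam spillway gate fails to open [OR]: Power feed fails=not, Control chain lost=occurs, A hoist motor 2 failed=not, Redundant position sensor 2 stuck=not → at least one input occurs → occurs.

Yes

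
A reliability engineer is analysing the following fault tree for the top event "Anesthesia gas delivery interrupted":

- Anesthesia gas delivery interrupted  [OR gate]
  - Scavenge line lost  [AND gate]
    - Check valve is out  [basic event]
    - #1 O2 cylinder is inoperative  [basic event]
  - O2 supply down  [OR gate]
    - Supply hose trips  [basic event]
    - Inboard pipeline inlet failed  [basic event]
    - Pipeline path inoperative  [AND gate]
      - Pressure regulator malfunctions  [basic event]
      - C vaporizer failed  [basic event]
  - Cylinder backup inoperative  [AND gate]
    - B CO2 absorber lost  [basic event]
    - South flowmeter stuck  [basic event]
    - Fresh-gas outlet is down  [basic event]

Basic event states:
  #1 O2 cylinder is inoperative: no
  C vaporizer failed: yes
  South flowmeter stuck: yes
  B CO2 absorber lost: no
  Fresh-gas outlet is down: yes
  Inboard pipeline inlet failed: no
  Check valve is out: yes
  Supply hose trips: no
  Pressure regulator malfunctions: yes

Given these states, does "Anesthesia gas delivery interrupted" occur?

Scavenge line lost [AND]: Check valve is out=occurs, #1 O2 cylinder is inoperative=not → not all inputs occur → does not occur.
Pipeline path inoperative [AND]: Pressure regulator malfunctions=occurs, C vaporizer failed=occurs → all inputs occur → occurs.
O2 supply down [OR]: Supply hose trips=not, Inboard pipeline inlet failed=not, Pipeline path inoperative=occurs → at least one input occurs → occurs.
Cylinder backup inoperative [AND]: B CO2 absorber lost=not, South flowmeter stuck=occurs, Fresh-gas outlet is down=occurs → not all inputs occur → does not occur.
Anesthesia gas delivery interrupted [OR]: Scavenge line lost=not, O2 supply down=occurs, Cylinder backup inoperative=not → at least one input occurs → occurs.

Yes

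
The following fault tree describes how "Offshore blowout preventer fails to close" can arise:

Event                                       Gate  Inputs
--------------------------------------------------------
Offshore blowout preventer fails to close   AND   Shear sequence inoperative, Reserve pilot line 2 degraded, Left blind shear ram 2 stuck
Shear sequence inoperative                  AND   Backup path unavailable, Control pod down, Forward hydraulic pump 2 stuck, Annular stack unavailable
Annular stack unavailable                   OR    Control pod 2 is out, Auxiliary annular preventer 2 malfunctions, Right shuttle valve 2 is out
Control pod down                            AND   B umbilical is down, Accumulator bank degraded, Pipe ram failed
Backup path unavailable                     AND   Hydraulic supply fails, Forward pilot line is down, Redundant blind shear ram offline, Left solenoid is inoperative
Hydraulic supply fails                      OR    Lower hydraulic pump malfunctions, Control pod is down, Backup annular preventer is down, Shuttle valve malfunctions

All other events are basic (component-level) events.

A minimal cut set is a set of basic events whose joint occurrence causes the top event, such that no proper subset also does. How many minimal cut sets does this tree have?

Hydraulic supply fails [OR]: union of children's cut sets → 4 cut set(s).
Backup path unavailable [AND]: one cut set from each child combined → 4 × 1 × 1 × 1 = 4 cut set(s).
Control pod down [AND]: one cut set from each child combined → 1 × 1 × 1 = 1 cut set(s).
Annular stack unavailable [OR]: union of children's cut sets → 3 cut set(s).
Shear sequence inoperative [AND]: one cut set from each child combined → 4 × 1 × 1 × 3 = 12 cut set(s).
Offshore blowout preventer fails to close [AND]: one cut set from each child combined → 12 × 1 × 1 = 12 cut set(s).

12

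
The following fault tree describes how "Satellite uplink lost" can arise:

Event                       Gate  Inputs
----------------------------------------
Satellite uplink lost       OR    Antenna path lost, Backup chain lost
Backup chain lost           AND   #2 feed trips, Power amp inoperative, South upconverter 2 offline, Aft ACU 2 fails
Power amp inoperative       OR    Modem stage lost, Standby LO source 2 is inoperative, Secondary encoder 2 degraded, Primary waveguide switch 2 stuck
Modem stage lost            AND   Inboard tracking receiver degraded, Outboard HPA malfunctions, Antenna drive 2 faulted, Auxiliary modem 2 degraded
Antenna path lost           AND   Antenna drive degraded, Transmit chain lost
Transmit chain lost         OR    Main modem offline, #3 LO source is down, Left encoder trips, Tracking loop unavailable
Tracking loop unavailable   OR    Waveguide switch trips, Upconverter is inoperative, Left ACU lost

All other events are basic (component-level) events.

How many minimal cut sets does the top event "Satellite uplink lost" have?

10

Tracking loop unavailable [OR]: union of children's cut sets → 3 cut set(s).
Transmit chain lost [OR]: union of children's cut sets → 6 cut set(s).
Antenna path lost [AND]: one cut set from each child combined → 1 × 6 = 6 cut set(s).
Modem stage lost [AND]: one cut set from each child combined → 1 × 1 × 1 × 1 = 1 cut set(s).
Power amp inoperative [OR]: union of children's cut sets → 4 cut set(s).
Backup chain lost [AND]: one cut set from each child combined → 1 × 4 × 1 × 1 = 4 cut set(s).
Satellite uplink lost [OR]: union of children's cut sets → 10 cut set(s).
Minimal cut sets: {Antenna drive degraded, Main modem offline}; {#3 LO source is down, Antenna drive degraded}; {Antenna drive degraded, Left encoder trips}; {Antenna drive degraded, Waveguide switch trips}; {Antenna drive degraded, Upconverter is inoperative}; {Antenna drive degraded, Left ACU lost}; {#2 feed trips, Aft ACU 2 fails, Antenna drive 2 faulted, Auxiliary modem 2 degraded, Inboard tracking receiver degraded, Outboard HPA malfunctions, South upconverter 2 offline}; {#2 feed trips, Aft ACU 2 fails, South upconverter 2 offline, Standby LO source 2 is inoperative}; {#2 feed trips, Aft ACU 2 fails, Secondary encoder 2 degraded, South upconverter 2 offline}; {#2 feed trips, Aft ACU 2 fails, Primary waveguide switch 2 stuck, South upconverter 2 offline}.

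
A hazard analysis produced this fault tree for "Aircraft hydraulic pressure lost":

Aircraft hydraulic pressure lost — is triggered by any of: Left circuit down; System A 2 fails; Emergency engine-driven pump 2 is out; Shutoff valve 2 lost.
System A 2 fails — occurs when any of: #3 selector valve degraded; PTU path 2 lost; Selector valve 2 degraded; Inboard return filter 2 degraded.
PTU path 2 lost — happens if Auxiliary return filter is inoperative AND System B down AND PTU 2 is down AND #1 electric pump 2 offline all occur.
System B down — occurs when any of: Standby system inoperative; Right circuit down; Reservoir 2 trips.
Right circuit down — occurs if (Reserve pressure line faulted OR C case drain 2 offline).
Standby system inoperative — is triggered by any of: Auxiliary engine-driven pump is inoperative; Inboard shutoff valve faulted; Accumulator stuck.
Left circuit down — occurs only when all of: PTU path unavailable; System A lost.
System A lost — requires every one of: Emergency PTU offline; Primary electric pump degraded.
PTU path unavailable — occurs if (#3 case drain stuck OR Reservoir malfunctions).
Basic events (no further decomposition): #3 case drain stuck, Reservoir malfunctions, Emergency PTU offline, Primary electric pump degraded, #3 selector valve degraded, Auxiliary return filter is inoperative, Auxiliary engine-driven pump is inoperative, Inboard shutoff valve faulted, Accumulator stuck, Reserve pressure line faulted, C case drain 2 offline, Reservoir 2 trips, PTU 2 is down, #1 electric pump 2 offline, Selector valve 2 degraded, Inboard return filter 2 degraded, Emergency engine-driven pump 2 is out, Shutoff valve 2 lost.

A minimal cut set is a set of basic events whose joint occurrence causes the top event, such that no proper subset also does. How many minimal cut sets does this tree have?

13

PTU path unavailable [OR]: union of children's cut sets → 2 cut set(s).
System A lost [AND]: one cut set from each child combined → 1 × 1 = 1 cut set(s).
Left circuit down [AND]: one cut set from each child combined → 2 × 1 = 2 cut set(s).
Standby system inoperative [OR]: union of children's cut sets → 3 cut set(s).
Right circuit down [OR]: union of children's cut sets → 2 cut set(s).
System B down [OR]: union of children's cut sets → 6 cut set(s).
PTU path 2 lost [AND]: one cut set from each child combined → 1 × 6 × 1 × 1 = 6 cut set(s).
System A 2 fails [OR]: union of children's cut sets → 9 cut set(s).
Aircraft hydraulic pressure lost [OR]: union of children's cut sets → 13 cut set(s).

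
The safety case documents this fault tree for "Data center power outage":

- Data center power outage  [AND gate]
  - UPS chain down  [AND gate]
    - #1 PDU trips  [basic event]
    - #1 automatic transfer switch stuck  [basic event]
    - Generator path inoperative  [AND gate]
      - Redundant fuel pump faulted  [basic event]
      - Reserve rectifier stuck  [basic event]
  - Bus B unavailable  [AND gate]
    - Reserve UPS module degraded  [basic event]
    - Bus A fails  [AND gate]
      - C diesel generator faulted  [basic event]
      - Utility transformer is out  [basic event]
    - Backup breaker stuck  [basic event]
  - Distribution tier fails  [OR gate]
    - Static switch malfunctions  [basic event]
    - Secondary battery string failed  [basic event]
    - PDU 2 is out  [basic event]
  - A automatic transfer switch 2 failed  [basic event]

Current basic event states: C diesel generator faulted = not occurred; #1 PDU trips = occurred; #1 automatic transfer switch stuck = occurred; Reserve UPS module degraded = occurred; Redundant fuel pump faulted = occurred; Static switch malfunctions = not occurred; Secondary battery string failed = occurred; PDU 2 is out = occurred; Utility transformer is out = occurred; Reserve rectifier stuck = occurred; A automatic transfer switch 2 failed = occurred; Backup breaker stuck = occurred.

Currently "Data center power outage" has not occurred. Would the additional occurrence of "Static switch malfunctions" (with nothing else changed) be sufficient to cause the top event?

No

Counterfactual: set "Static switch malfunctions" to occurred.
Generator path inoperative [AND]: Redundant fuel pump faulted=occurs, Reserve rectifier stuck=occurs → all inputs occur → occurs.
UPS chain down [AND]: #1 PDU trips=occurs, #1 automatic transfer switch stuck=occurs, Generator path inoperative=occurs → all inputs occur → occurs.
Bus A fails [AND]: C diesel generator faulted=not, Utility transformer is out=occurs → not all inputs occur → does not occur.
Bus B unavailable [AND]: Reserve UPS module degraded=occurs, Bus A fails=not, Backup breaker stuck=occurs → not all inputs occur → does not occur.
Distribution tier fails [OR]: Static switch malfunctions=occurs, Secondary battery string failed=occurs, PDU 2 is out=occurs → at least one input occurs → occurs.
Data center power outage [AND]: UPS chain down=occurs, Bus B unavailable=not, Distribution tier fails=occurs, A automatic transfer switch 2 failed=occurs → not all inputs occur → does not occur.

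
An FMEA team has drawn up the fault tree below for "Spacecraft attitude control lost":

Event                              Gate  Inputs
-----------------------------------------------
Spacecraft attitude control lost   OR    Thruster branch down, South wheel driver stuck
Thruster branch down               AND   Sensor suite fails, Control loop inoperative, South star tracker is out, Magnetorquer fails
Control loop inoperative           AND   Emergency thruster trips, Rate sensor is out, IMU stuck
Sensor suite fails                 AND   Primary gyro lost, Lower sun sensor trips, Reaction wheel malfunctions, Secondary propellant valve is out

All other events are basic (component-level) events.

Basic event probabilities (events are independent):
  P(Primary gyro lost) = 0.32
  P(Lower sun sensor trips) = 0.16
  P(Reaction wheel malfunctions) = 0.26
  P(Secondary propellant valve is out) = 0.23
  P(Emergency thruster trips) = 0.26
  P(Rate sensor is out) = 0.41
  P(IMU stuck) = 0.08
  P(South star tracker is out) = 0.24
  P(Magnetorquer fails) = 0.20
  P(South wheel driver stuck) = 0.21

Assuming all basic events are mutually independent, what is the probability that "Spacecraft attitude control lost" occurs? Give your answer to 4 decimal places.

0.2100

P(Sensor suite fails) [AND] = 0.32 × 0.16 × 0.26 × 0.23 = 0.003062
P(Control loop inoperative) [AND] = 0.26 × 0.41 × 0.08 = 0.008528
P(Thruster branch down) [AND] = 0.003062 × 0.008528 × 0.24 × 0.20 = 0.000001
P(Spacecraft attitude control lost) [OR] = 1 − (1−0.000001) × (1−0.21) = 0.210001
Rounded to 4 decimal places: P(Spacecraft attitude control lost) ≈ 0.2100.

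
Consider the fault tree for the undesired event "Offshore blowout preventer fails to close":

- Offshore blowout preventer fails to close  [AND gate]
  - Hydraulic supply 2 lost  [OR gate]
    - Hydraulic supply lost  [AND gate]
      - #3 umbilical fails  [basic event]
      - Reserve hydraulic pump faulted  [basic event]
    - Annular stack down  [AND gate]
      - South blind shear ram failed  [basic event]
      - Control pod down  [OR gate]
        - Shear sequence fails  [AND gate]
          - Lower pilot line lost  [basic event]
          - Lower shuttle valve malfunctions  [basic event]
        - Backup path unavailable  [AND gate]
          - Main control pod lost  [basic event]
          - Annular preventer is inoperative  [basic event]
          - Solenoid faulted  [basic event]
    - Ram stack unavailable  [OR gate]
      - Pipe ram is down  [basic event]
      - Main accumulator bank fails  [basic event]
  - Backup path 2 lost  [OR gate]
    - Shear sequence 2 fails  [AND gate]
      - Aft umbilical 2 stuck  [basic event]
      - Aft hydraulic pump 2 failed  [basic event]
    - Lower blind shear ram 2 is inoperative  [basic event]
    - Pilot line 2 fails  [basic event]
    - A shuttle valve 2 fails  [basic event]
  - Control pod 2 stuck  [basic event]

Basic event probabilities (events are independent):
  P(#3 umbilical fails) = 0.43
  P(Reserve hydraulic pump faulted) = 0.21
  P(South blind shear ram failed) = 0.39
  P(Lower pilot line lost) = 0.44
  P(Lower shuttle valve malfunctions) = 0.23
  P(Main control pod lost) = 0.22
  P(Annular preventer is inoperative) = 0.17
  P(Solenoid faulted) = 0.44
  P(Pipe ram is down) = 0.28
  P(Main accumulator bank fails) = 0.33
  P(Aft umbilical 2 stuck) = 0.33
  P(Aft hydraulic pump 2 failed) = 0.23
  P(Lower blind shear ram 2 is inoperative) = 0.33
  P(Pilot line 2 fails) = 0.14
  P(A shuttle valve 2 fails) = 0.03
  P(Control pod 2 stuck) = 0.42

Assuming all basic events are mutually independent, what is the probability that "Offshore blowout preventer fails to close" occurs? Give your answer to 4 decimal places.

0.1180

P(Hydraulic supply lost) [AND] = 0.43 × 0.21 = 0.090300
P(Shear sequence fails) [AND] = 0.44 × 0.23 = 0.101200
P(Backup path unavailable) [AND] = 0.22 × 0.17 × 0.44 = 0.016456
P(Control pod down) [OR] = 1 − (1−0.101200) × (1−0.016456) = 0.115991
P(Annular stack down) [AND] = 0.39 × 0.115991 = 0.045236
P(Ram stack unavailable) [OR] = 1 − (1−0.28) × (1−0.33) = 0.517600
P(Hydraulic supply 2 lost) [OR] = 1 − (1−0.090300) × (1−0.045236) × (1−0.517600) = 0.581012
P(Shear sequence 2 fails) [AND] = 0.33 × 0.23 = 0.075900
P(Backup path 2 lost) [OR] = 1 − (1−0.075900) × (1−0.33) × (1−0.14) × (1−0.03) = 0.483508
P(Offshore blowout preventer fails to close) [AND] = 0.581012 × 0.483508 × 0.42 = 0.117988
Rounded to 4 decimal places: P(Offshore blowout preventer fails to close) ≈ 0.1180.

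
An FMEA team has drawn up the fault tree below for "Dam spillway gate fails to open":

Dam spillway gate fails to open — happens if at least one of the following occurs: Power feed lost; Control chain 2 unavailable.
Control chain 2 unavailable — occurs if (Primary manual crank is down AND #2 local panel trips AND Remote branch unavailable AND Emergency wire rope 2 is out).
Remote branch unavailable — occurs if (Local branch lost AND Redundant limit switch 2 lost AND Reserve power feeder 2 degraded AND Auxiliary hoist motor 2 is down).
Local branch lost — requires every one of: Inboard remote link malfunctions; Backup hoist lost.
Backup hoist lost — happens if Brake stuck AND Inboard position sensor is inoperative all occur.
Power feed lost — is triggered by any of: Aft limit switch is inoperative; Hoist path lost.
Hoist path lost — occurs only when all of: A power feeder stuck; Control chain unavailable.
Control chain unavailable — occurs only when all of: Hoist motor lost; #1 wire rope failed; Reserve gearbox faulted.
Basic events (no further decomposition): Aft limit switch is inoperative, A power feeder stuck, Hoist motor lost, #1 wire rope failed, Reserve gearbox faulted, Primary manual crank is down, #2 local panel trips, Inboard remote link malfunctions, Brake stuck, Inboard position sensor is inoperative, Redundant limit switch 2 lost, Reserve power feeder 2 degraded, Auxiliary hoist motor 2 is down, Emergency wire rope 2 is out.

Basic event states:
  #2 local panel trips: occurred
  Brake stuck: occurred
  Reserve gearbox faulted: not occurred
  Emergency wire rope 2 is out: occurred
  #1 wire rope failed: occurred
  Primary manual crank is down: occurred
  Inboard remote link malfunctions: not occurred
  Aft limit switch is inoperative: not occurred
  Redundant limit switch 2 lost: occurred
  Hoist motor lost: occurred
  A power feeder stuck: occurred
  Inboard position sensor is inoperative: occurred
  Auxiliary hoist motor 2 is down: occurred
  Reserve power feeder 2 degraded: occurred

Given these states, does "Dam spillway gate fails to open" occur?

No

Control chain unavailable [AND]: Hoist motor lost=occurs, #1 wire rope failed=occurs, Reserve gearbox faulted=not → not all inputs occur → does not occur.
Hoist path lost [AND]: A power feeder stuck=occurs, Control chain unavailable=not → not all inputs occur → does not occur.
Power feed lost [OR]: Aft limit switch is inoperative=not, Hoist path lost=not → no input occurs → does not occur.
Backup hoist lost [AND]: Brake stuck=occurs, Inboard position sensor is inoperative=occurs → all inputs occur → occurs.
Local branch lost [AND]: Inboard remote link malfunctions=not, Backup hoist lost=occurs → not all inputs occur → does not occur.
Remote branch unavailable [AND]: Local branch lost=not, Redundant limit switch 2 lost=occurs, Reserve power feeder 2 degraded=occurs, Auxiliary hoist motor 2 is down=occurs → not all inputs occur → does not occur.
Control chain 2 unavailable [AND]: Primary manual crank is down=occurs, #2 local panel trips=occurs, Remote branch unavailable=not, Emergency wire rope 2 is out=occurs → not all inputs occur → does not occur.
Dam spillway gate fails to open [OR]: Power feed lost=not, Control chain 2 unavailable=not → no input occurs → does not occur.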